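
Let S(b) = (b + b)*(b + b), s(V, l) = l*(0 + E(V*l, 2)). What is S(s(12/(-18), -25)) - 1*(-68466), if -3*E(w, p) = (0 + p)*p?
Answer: 656194/9 ≈ 72911.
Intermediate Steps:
E(w, p) = -p²/3 (E(w, p) = -(0 + p)*p/3 = -p*p/3 = -p²/3)
s(V, l) = -4*l/3 (s(V, l) = l*(0 - ⅓*2²) = l*(0 - ⅓*4) = l*(0 - 4/3) = l*(-4/3) = -4*l/3)
S(b) = 4*b² (S(b) = (2*b)*(2*b) = 4*b²)
S(s(12/(-18), -25)) - 1*(-68466) = 4*(-4/3*(-25))² - 1*(-68466) = 4*(100/3)² + 68466 = 4*(10000/9) + 68466 = 40000/9 + 68466 = 656194/9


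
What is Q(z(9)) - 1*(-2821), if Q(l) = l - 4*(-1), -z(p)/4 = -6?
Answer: 2849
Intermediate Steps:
z(p) = 24 (z(p) = -4*(-6) = 24)
Q(l) = 4 + l (Q(l) = l - 1*(-4) = l + 4 = 4 + l)
Q(z(9)) - 1*(-2821) = (4 + 24) - 1*(-2821) = 28 + 2821 = 2849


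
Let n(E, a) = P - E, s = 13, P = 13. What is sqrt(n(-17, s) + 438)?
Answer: 6*sqrt(13) ≈ 21.633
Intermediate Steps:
n(E, a) = 13 - E
sqrt(n(-17, s) + 438) = sqrt((13 - 1*(-17)) + 438) = sqrt((13 + 17) + 438) = sqrt(30 + 438) = sqrt(468) = 6*sqrt(13)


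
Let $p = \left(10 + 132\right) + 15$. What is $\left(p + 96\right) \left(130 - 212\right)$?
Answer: $-20746$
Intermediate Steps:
$p = 157$ ($p = 142 + 15 = 157$)
$\left(p + 96\right) \left(130 - 212\right) = \left(157 + 96\right) \left(130 - 212\right) = 253 \left(130 - 212\right) = 253 \left(-82\right) = -20746$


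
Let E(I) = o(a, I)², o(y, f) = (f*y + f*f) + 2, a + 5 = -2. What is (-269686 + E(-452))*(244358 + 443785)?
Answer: 29620104700195602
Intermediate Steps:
a = -7 (a = -5 - 2 = -7)
o(y, f) = 2 + f² + f*y (o(y, f) = (f*y + f²) + 2 = (f² + f*y) + 2 = 2 + f² + f*y)
E(I) = (2 + I² - 7*I)² (E(I) = (2 + I² + I*(-7))² = (2 + I² - 7*I)²)
(-269686 + E(-452))*(244358 + 443785) = (-269686 + (2 + (-452)² - 7*(-452))²)*(244358 + 443785) = (-269686 + (2 + 204304 + 3164)²)*688143 = (-269686 + 207470²)*688143 = (-269686 + 43043800900)*688143 = 43043531214*688143 = 29620104700195602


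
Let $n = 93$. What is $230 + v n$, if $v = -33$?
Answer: $-2839$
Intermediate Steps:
$230 + v n = 230 - 3069 = -2839$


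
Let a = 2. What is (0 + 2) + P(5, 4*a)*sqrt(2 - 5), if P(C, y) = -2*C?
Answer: 2 - 10*I*sqrt(3) ≈ 2.0 - 17.32*I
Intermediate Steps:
(0 + 2) + P(5, 4*a)*sqrt(2 - 5) = (0 + 2) + (-2*5)*sqrt(2 - 5) = 2 - 10*I*sqrt(3)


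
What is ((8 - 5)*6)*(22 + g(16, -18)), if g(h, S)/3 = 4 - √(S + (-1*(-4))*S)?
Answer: 612 - 162*I*√10 ≈ 612.0 - 512.29*I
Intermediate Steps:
g(h, S) = 12 - 3*√5*√S (g(h, S) = 3*(4 - √(S + (-1*(-4))*S)) = 3*(4 - √(S + 4*S)) = 3*(4 - √(5*S)) = 3*(4 - √5*√S) = 12 - 3*√5*√S)
((8 - 5)*6)*(22 + g(16, -18)) = ((8 - 5)*6)*(22 + (12 - 3*√5*√(-18))) = (3*6)*(22 + (12 - 3*√5*3*I*√2)) = 18*(22 + (12 - 9*I*√10)) = 18*(34 - 9*I*√10) = 612 - 162*I*√10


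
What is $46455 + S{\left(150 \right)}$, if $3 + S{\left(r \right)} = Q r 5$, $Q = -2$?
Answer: $44952$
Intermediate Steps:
$S{\left(r \right)} = -3 - 10 r$ ($S{\left(r \right)} = -3 + - 2 r 5 = -3 - 10 r$)
$46455 + S{\left(150 \right)} = 46455 - 1503 = 44952$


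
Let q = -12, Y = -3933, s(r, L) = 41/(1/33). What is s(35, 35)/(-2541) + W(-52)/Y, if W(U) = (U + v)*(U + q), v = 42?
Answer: -210533/302841 ≈ -0.69519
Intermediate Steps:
s(r, L) = 1353 (s(r, L) = 41/(1/33) = 41*33 = 1353)
W(U) = (-12 + U)*(42 + U) (W(U) = (U + 42)*(U - 12) = (42 + U)*(-12 + U) = (-12 + U)*(42 + U))
s(35, 35)/(-2541) + W(-52)/Y = 1353/(-2541) + (-504 + (-52)² + 30*(-52))/(-3933) = 1353*(-1/2541) + (-504 + 2704 - 1560)*(-1/3933) = -41/77 + 640*(-1/3933) = -41/77 - 640/3933 = -210533/302841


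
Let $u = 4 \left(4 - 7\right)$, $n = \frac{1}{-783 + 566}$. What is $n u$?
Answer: $\frac{12}{217} \approx 0.0553$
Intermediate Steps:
$n = - \frac{1}{217}$ ($n = \frac{1}{-217} = - \frac{1}{217} \approx -0.0046083$)
$u = -12$ ($u = 4 \left(-3\right) = -12$)
$n u = \left(- \frac{1}{217}\right) \left(-12\right) = \frac{12}{217}$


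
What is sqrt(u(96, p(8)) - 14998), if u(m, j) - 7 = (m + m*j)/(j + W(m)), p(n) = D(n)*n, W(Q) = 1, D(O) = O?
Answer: 3*I*sqrt(1655) ≈ 122.05*I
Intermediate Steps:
p(n) = n**2 (p(n) = n*n = n**2)
u(m, j) = 7 + (m + j*m)/(1 + j) (u(m, j) = 7 + (m + m*j)/(j + 1) = 7 + (m + j*m)/(1 + j))
sqrt(u(96, p(8)) - 14998) = sqrt((7 + 96) - 14998) = sqrt(103 - 14998) = sqrt(-14895) = 3*I*sqrt(1655)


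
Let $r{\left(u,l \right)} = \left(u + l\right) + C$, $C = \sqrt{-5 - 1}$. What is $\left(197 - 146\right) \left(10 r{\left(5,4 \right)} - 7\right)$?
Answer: $4233 + 510 i \sqrt{6} \approx 4233.0 + 1249.2 i$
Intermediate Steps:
$C = i \sqrt{6}$ ($C = \sqrt{-6} = i \sqrt{6} \approx 2.4495 i$)
$r{\left(u,l \right)} = l + u + i \sqrt{6}$ ($r{\left(u,l \right)} = \left(u + l\right) + i \sqrt{6} = \left(l + u\right) + i \sqrt{6} = l + u + i \sqrt{6}$)
$\left(197 - 146\right) \left(10 r{\left(5,4 \right)} - 7\right) = \left(197 - 146\right) \left(10 \left(4 + 5 + i \sqrt{6}\right) - 7\right) = 51 \left(10 \left(9 + i \sqrt{6}\right) - 7\right) = 51 \left(\left(90 + 10 i \sqrt{6}\right) - 7\right) = 51 \left(83 + 10 i \sqrt{6}\right) = 4233 + 510 i \sqrt{6}$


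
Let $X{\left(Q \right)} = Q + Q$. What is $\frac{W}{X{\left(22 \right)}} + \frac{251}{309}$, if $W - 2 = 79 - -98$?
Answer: $\frac{66355}{13596} \approx 4.8805$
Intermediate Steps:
$W = 179$ ($W = 2 + \left(79 - -98\right) = 2 + \left(79 + 98\right) = 2 + 177 = 179$)
$X{\left(Q \right)} = 2 Q$
$\frac{W}{X{\left(22 \right)}} + \frac{251}{309} = \frac{179}{2 \cdot 22} + \frac{251}{309} = \frac{179}{44} + 251 \cdot \frac{1}{309} = 179 \cdot \frac{1}{44} + \frac{251}{309} = \frac{179}{44} + \frac{251}{309} = \frac{66355}{13596}$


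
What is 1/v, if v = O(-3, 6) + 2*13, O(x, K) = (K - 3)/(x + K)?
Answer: 1/27 ≈ 0.037037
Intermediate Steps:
O(x, K) = (-3 + K)/(K + x)
v = 27 (v = (-3 + 6)/(6 - 3) + 2*13 = 3/3 + 26 = (1/3)*3 + 26 = 1 + 26 = 27)
1/v = 1/27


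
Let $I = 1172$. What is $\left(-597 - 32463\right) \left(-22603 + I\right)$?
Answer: $708508860$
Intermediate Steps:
$\left(-597 - 32463\right) \left(-22603 + I\right) = \left(-597 - 32463\right) \left(-22603 + 1172\right) = \left(-33060\right) \left(-21431\right) = 708508860$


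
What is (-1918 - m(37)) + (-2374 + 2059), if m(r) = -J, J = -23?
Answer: -2256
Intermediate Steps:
m(r) = 23 (m(r) = -1*(-23) = 23)
(-1918 - m(37)) + (-2374 + 2059) = (-1918 - 1*23) + (-2374 + 2059) = (-1918 - 23) - 315 = -1941 - 315 = -2256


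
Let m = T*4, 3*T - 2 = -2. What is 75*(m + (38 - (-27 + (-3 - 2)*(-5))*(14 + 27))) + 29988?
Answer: 38988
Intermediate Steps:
T = 0 (T = ⅔ + (⅓)*(-2) = ⅔ - ⅔ = 0)
m = 0 (m = 0*4 = 0)
75*(m + (38 - (-27 + (-3 - 2)*(-5))*(14 + 27))) + 29988 = 75*(0 + (38 - (-27 + (-3 - 2)*(-5))*(14 + 27))) + 29988 = 75*(0 + (38 - (-27 - 5*(-5))*41)) + 29988 = 75*(0 + (38 - (-27 + 25)*41)) + 29988 = 75*(0 + (38 - (-2)*41)) + 29988 = 75*(0 + (38 - 1*(-82))) + 29988 = 75*(0 + (38 + 82)) + 29988 = 75*(0 + 120) + 29988 = 75*120 + 29988 = 9000 + 29988 = 38988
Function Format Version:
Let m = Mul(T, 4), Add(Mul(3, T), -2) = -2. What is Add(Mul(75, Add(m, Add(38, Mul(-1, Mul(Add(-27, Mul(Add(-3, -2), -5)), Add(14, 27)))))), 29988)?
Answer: 38988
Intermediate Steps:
T = 0 (T = Add(Rational(2, 3), Mul(Rational(1, 3), -2)) = Add(Rational(2, 3), Rational(-2, 3)) = 0)
m = 0 (m = Mul(0, 4) = 0)
Add(Mul(75, Add(m, Add(38, Mul(-1, Mul(Add(-27, Mul(Add(-3, -2), -5)), Add(14, 27)))))), 29988) = Add(Mul(75, Add(0, Add(38, Mul(-1, Mul(Add(-27, Mul(Add(-3, -2), -5)), Add(14, 27)))))), 29988) = Add(Mul(75, Add(0, Add(38, Mul(-1, Mul(Add(-27, Mul(-5, -5)), 41))))), 29988) = Add(Mul(75, Add(0, Add(38, Mul(-1, Mul(Add(-27, 25), 41))))), 29988) = Add(Mul(75, Add(0, Add(38, Mul(-1, Mul(-2, 41))))), 29988) = Add(Mul(75, Add(0, Add(38, Mul(-1, -82)))), 29988) = Add(Mul(75, Add(0, Add(38, 82))), 29988) = Add(Mul(75, Add(0, 120)), 29988) = Add(Mul(75, 120), 29988) = Add(9000, 29988) = 38988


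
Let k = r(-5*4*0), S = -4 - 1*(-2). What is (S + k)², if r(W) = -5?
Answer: 49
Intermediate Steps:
S = -2 (S = -4 + 2 = -2)
k = -5
(S + k)² = (-2 - 5)² = (-7)² = 49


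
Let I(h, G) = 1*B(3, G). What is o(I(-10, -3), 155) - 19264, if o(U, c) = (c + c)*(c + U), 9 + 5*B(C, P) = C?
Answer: 28414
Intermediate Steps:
B(C, P) = -9/5 + C/5
I(h, G) = -6/5 (I(h, G) = 1*(-9/5 + (1/5)*3) = 1*(-9/5 + 3/5) = 1*(-6/5) = -6/5)
o(U, c) = 2*c*(U + c) (o(U, c) = (2*c)*(U + c) = 2*c*(U + c))
o(I(-10, -3), 155) - 19264 = 2*155*(-6/5 + 155) - 19264 = 2*155*(769/5) - 19264 = 47678 - 19264 = 28414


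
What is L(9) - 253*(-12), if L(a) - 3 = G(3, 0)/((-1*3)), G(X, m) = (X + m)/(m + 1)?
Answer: 3038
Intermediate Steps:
G(X, m) = (X + m)/(1 + m)
L(a) = 2 (L(a) = 3 + ((3 + 0)/(1 + 0))/((-1*3)) = 3 + (3/1)/(-3) = 3 + (1*3)*(-1/3) = 3 + 3*(-1/3) = 3 - 1 = 2)
L(9) - 253*(-12) = 2 - 253*(-12) = 2 + 3036 = 3038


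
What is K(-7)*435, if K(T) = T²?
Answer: 21315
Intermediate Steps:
K(-7)*435 = (-7)²*435 = 49*435 = 21315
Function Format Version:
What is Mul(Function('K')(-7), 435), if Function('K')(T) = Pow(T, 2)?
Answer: 21315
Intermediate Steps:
Mul(Function('K')(-7), 435) = Mul(Pow(-7, 2), 435) = Mul(49, 435) = 21315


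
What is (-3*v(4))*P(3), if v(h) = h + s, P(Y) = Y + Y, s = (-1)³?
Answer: -54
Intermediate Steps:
s = -1
P(Y) = 2*Y
v(h) = -1 + h (v(h) = h - 1 = -1 + h)
(-3*v(4))*P(3) = (-3*(-1 + 4))*(2*3) = -3*3*6 = -9*6 = -54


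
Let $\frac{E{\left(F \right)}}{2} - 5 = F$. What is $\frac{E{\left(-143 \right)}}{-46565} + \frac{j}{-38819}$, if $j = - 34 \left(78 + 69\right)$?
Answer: $\frac{243445914}{1807606735} \approx 0.13468$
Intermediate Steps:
$j = -4998$ ($j = \left(-34\right) 147 = -4998$)
$E{\left(F \right)} = 10 + 2 F$
$\frac{E{\left(-143 \right)}}{-46565} + \frac{j}{-38819} = \frac{10 + 2 \left(-143\right)}{-46565} - \frac{4998}{-38819} = \left(10 - 286\right) \left(- \frac{1}{46565}\right) - - \frac{4998}{38819} = \left(-276\right) \left(- \frac{1}{46565}\right) + \frac{4998}{38819} = \frac{276}{46565} + \frac{4998}{38819} = \frac{243445914}{1807606735}$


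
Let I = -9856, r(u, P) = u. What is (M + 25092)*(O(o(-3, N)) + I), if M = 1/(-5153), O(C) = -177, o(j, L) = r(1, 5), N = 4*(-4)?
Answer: -1297257619475/5153 ≈ -2.5175e+8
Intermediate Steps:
N = -16
o(j, L) = 1
M = -1/5153 ≈ -0.00019406
(M + 25092)*(O(o(-3, N)) + I) = (-1/5153 + 25092)*(-177 - 9856) = (129299075/5153)*(-10033) = -1297257619475/5153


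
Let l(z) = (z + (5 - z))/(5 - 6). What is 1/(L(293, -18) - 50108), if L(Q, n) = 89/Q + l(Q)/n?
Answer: -5274/264266525 ≈ -1.9957e-5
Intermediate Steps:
l(z) = -5 (l(z) = 5/(-1) = 5*(-1) = -5)
L(Q, n) = -5/n + 89/Q (L(Q, n) = 89/Q - 5/n = -5/n + 89/Q)
1/(L(293, -18) - 50108) = 1/((-5/(-18) + 89/293) - 50108) = 1/((-5*(-1/18) + 89*(1/293)) - 50108) = 1/((5/18 + 89/293) - 50108) = 1/(3067/5274 - 50108) = 1/(-264266525/5274) = -5274/264266525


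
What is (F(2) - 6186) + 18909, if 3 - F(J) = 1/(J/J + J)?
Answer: 38177/3 ≈ 12726.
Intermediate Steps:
F(J) = 3 - 1/(1 + J) (F(J) = 3 - 1/(J/J + J) = 3 - 1/(1 + J))
(F(2) - 6186) + 18909 = ((2 + 3*2)/(1 + 2) - 6186) + 18909 = ((2 + 6)/3 - 6186) + 18909 = ((1/3)*8 - 6186) + 18909 = (8/3 - 6186) + 18909 = -18550/3 + 18909 = 38177/3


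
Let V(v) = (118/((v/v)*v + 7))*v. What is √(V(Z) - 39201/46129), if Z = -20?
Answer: 7*√1326079542671/599677 ≈ 13.442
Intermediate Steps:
V(v) = 118*v/(7 + v) (V(v) = (118/(1*v + 7))*v = (118/(v + 7))*v = (118/(7 + v))*v = 118*v/(7 + v))
√(V(Z) - 39201/46129) = √(118*(-20)/(7 - 20) - 39201/46129) = √(118*(-20)/(-13) - 39201*1/46129) = √(118*(-20)*(-1/13) - 39201/46129) = √(2360/13 - 39201/46129) = √(108354827/599677) = 7*√1326079542671/599677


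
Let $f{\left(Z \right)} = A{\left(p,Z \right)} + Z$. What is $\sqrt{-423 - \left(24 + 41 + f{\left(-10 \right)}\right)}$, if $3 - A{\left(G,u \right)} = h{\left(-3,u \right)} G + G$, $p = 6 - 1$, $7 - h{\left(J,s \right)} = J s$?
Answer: $i \sqrt{591} \approx 24.31 i$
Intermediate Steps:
$h{\left(J,s \right)} = 7 - J s$
$p = 5$ ($p = 6 - 1 = 5$)
$A{\left(G,u \right)} = 3 - G - G \left(7 + 3 u\right)$ ($A{\left(G,u \right)} = 3 - \left(\left(7 - - 3 u\right) G + G\right) = 3 - \left(\left(7 + 3 u\right) G + G\right) = 3 - \left(G \left(7 + 3 u\right) + G\right) = 3 - \left(G + G \left(7 + 3 u\right)\right) = 3 - G - G \left(7 + 3 u\right)$)
$f{\left(Z \right)} = -37 - 14 Z$ ($f{\left(Z \right)} = \left(3 - 5 - 5 \left(7 + 3 Z\right)\right) + Z = \left(3 - 5 - \left(35 + 15 Z\right)\right) + Z = \left(-37 - 15 Z\right) + Z = -37 - 14 Z$)
$\sqrt{-423 - \left(24 + 41 + f{\left(-10 \right)}\right)} = \sqrt{-423 - \left(127 + 41\right)} = \sqrt{-423 - 168} = \sqrt{-591} = i \sqrt{591}$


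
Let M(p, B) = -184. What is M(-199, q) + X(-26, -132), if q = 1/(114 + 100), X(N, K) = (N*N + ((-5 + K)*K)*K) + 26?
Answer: -2386570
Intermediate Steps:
X(N, K) = 26 + N² + K²*(-5 + K) (X(N, K) = (N² + (K*(-5 + K))*K) + 26 = (N² + K²*(-5 + K)) + 26 = 26 + N² + K²*(-5 + K))
q = 1/214 ≈ 0.0046729
M(-199, q) + X(-26, -132) = -184 + (26 + (-132)³ + (-26)² - 5*(-132)²) = -184 + (26 - 2299968 + 676 - 5*17424) = -184 + (26 - 2299968 + 676 - 87120) = -184 - 2386386 = -2386570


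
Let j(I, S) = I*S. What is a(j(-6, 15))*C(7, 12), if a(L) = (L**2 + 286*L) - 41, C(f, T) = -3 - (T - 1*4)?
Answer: 194491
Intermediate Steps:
C(f, T) = 1 - T (C(f, T) = -3 - (T - 4) = -3 - (-4 + T) = -3 + (4 - T) = 1 - T)
a(L) = -41 + L**2 + 286*L
a(j(-6, 15))*C(7, 12) = (-41 + (-6*15)**2 + 286*(-6*15))*(1 - 1*12) = (-41 + (-90)**2 + 286*(-90))*(1 - 12) = (-41 + 8100 - 25740)*(-11) = -17681*(-11) = 194491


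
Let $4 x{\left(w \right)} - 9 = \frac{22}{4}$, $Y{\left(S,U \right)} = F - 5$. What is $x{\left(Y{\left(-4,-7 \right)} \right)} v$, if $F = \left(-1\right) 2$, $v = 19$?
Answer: $\frac{551}{8} \approx 68.875$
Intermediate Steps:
$F = -2$
$Y{\left(S,U \right)} = -7$ ($Y{\left(S,U \right)} = -2 - 5 = -7$)
$x{\left(w \right)} = \frac{29}{8}$ ($x{\left(w \right)} = \frac{9}{4} + \frac{22 \cdot \frac{1}{4}}{4} = \frac{9}{4} + \frac{1}{4} \cdot \frac{11}{2} = \frac{9}{4} + \frac{11}{8} = \frac{29}{8}$)
$x{\left(Y{\left(-4,-7 \right)} \right)} v = \frac{29}{8} \cdot 19 = \frac{551}{8}$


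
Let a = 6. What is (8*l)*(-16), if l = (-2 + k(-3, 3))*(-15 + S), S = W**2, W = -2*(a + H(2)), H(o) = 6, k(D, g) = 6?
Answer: -287232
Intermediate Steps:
W = -24 (W = -2*(6 + 6) = -2*12 = -24)
S = 576 (S = (-24)**2 = 576)
l = 2244 (l = (-2 + 6)*(-15 + 576) = 4*561 = 2244)
(8*l)*(-16) = (8*2244)*(-16) = 17952*(-16) = -287232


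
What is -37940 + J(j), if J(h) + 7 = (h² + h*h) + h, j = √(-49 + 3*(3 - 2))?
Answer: -38039 + I*√46 ≈ -38039.0 + 6.7823*I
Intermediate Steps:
j = I*√46 (j = √(-49 + 3*1) = √(-49 + 3) = √(-46) = I*√46 ≈ 6.7823*I)
J(h) = -7 + h + 2*h² (J(h) = -7 + ((h² + h*h) + h) = -7 + ((h² + h²) + h) = -7 + (2*h² + h) = -7 + (h + 2*h²) = -7 + h + 2*h²)
-37940 + J(j) = -37940 + (-7 + I*√46 + 2*(I*√46)²) = -37940 + (-7 + I*√46 + 2*(-46)) = -37940 + (-7 + I*√46 - 92) = -37940 + (-99 + I*√46) = -38039 + I*√46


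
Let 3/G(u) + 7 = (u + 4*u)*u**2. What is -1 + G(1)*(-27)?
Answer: 79/2 ≈ 39.500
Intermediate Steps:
G(u) = 3/(-7 + 5*u**3) (G(u) = 3/(-7 + (u + 4*u)*u**2) = 3/(-7 + (5*u)*u**2) = 3/(-7 + 5*u**3))
-1 + G(1)*(-27) = -1 + (3/(-7 + 5*1**3))*(-27) = -1 + (3/(-7 + 5*1))*(-27) = -1 + (3/(-7 + 5))*(-27) = -1 + (3/(-2))*(-27) = -1 + (3*(-1/2))*(-27) = -1 - 3/2*(-27) = -1 + 81/2 = 79/2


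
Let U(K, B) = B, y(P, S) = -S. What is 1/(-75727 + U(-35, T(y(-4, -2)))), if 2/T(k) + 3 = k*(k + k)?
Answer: -5/378633 ≈ -1.3205e-5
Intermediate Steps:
T(k) = 2/(-3 + 2*k**2) (T(k) = 2/(-3 + k*(k + k)) = 2/(-3 + k*(2*k)) = 2/(-3 + 2*k**2))
1/(-75727 + U(-35, T(y(-4, -2)))) = 1/(-75727 + 2/(-3 + 2*(-1*(-2))**2)) = 1/(-75727 + 2/(-3 + 2*2**2)) = 1/(-75727 + 2/(-3 + 2*4)) = 1/(-75727 + 2/(-3 + 8)) = 1/(-75727 + 2/5) = 1/(-378633/5) = -5/378633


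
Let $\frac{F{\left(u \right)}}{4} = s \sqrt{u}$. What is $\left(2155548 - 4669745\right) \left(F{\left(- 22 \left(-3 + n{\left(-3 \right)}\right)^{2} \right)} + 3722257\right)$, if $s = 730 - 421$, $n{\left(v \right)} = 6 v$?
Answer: $-9358487382629 - 65258497332 i \sqrt{22} \approx -9.3585 \cdot 10^{12} - 3.0609 \cdot 10^{11} i$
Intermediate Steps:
$s = 309$ ($s = 730 - 421 = 309$)
$F{\left(u \right)} = 1236 \sqrt{u}$ ($F{\left(u \right)} = 4 \cdot 309 \sqrt{u} = 1236 \sqrt{u}$)
$\left(2155548 - 4669745\right) \left(F{\left(- 22 \left(-3 + n{\left(-3 \right)}\right)^{2} \right)} + 3722257\right) = \left(2155548 - 4669745\right) \left(1236 \sqrt{- 22 \left(-3 + 6 \left(-3\right)\right)^{2}} + 3722257\right) = - 2514197 \left(1236 \sqrt{- 22 \left(-3 - 18\right)^{2}} + 3722257\right) = - 2514197 \left(1236 \sqrt{- 22 \left(-21\right)^{2}} + 3722257\right) = - 2514197 \left(1236 \sqrt{\left(-22\right) 441} + 3722257\right) = - 2514197 \left(1236 \sqrt{-9702} + 3722257\right) = - 2514197 \left(1236 \cdot 21 i \sqrt{22} + 3722257\right) = - 2514197 \left(25956 i \sqrt{22} + 3722257\right) = - 2514197 \left(3722257 + 25956 i \sqrt{22}\right) = -9358487382629 - 65258497332 i \sqrt{22}$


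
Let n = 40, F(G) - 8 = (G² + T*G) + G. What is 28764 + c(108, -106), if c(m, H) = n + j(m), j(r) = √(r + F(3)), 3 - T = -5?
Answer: 28804 + 2*√38 ≈ 28816.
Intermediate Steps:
T = 8 (T = 3 - 1*(-5) = 3 + 5 = 8)
F(G) = 8 + G² + 9*G (F(G) = 8 + ((G² + 8*G) + G) = 8 + (G² + 9*G) = 8 + G² + 9*G)
j(r) = √(44 + r) (j(r) = √(r + (8 + 3² + 9*3)) = √(r + (8 + 9 + 27)) = √(r + 44) = √(44 + r))
c(m, H) = 40 + √(44 + m)
28764 + c(108, -106) = 28764 + (40 + √(44 + 108)) = 28764 + (40 + √152) = 28764 + (40 + 2*√38) = 28804 + 2*√38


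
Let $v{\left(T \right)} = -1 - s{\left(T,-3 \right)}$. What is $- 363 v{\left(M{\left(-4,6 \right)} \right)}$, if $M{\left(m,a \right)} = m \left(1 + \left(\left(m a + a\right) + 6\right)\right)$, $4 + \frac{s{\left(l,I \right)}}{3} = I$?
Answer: $-7260$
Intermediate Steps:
$s{\left(l,I \right)} = -12 + 3 I$
$M{\left(m,a \right)} = m \left(7 + a + a m\right)$ ($M{\left(m,a \right)} = m \left(1 + \left(\left(a m + a\right) + 6\right)\right) = m \left(1 + \left(\left(a + a m\right) + 6\right)\right) = m \left(1 + \left(6 + a + a m\right)\right) = m \left(7 + a + a m\right)$)
$v{\left(T \right)} = 20$ ($v{\left(T \right)} = -1 - \left(-12 + 3 \left(-3\right)\right) = -1 - \left(-12 - 9\right) = -1 - -21 = -1 + 21 = 20$)
$- 363 v{\left(M{\left(-4,6 \right)} \right)} = \left(-363\right) 20 = -7260$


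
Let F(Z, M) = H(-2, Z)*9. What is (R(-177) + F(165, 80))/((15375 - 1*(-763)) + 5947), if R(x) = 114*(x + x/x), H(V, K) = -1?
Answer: -20073/22085 ≈ -0.90890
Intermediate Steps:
R(x) = 114 + 114*x (R(x) = 114*(x + 1) = 114*(1 + x) = 114 + 114*x)
F(Z, M) = -9 (F(Z, M) = -1*9 = -9)
(R(-177) + F(165, 80))/((15375 - 1*(-763)) + 5947) = ((114 + 114*(-177)) - 9)/((15375 - 1*(-763)) + 5947) = ((114 - 20178) - 9)/((15375 + 763) + 5947) = (-20064 - 9)/(16138 + 5947) = -20073/22085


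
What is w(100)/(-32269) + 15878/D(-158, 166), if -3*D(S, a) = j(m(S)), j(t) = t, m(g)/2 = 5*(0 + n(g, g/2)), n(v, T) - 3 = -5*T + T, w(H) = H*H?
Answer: -784500773/51469055 ≈ -15.242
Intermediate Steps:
w(H) = H²
n(v, T) = 3 - 4*T (n(v, T) = 3 + (-5*T + T) = 3 - 4*T)
m(g) = 30 - 20*g (m(g) = 2*(5*(0 + (3 - 4*g/2))) = 2*(5*(0 + (3 - 2*g))) = 2*(5*(3 - 2*g)) = 2*(15 - 10*g) = 30 - 20*g)
D(S, a) = -10 + 20*S/3 (D(S, a) = -(30 - 20*S)/3 = -10 + 20*S/3)
w(100)/(-32269) + 15878/D(-158, 166) = 100²/(-32269) + 15878/(-10 + (20/3)*(-158)) = 10000*(-1/32269) + 15878/(-10 - 3160/3) = -10000/32269 + 15878/(-3190/3) = -10000/32269 + 15878*(-3/3190) = -10000/32269 - 23817/1595 = -784500773/51469055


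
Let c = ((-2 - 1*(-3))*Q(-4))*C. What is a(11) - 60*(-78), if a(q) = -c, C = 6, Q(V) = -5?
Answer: 4710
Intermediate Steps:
c = -30 (c = ((-2 - 1*(-3))*(-5))*6 = ((-2 + 3)*(-5))*6 = (1*(-5))*6 = -5*6 = -30)
a(q) = 30 (a(q) = -1*(-30) = 30)
a(11) - 60*(-78) = 30 - 60*(-78) = 30 + 4680 = 4710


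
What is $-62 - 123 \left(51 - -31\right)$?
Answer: $-10148$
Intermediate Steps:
$-62 - 123 \left(51 - -31\right) = -62 - 123 \left(51 + 31\right) = -62 - 10086 = -10148$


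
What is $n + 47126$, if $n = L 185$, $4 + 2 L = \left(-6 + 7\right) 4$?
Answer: $47126$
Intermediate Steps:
$L = 0$ ($L = -2 + \frac{\left(-6 + 7\right) 4}{2} = -2 + \frac{1 \cdot 4}{2} = -2 + \frac{1}{2} \cdot 4 = -2 + 2 = 0$)
$n = 0$ ($n = 0 \cdot 185 = 0$)
$n + 47126 = 0 + 47126 = 47126$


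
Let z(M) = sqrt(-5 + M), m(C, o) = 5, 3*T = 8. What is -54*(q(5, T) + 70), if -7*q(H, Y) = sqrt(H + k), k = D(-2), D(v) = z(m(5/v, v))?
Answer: -3780 + 54*sqrt(5)/7 ≈ -3762.8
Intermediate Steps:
T = 8/3 (T = (1/3)*8 = 8/3 ≈ 2.6667)
D(v) = 0 (D(v) = sqrt(-5 + 5) = sqrt(0) = 0)
k = 0
q(H, Y) = -sqrt(H)/7 (q(H, Y) = -sqrt(H + 0)/7 = -sqrt(H)/7)
-54*(q(5, T) + 70) = -54*(-sqrt(5)/7 + 70) = -54*(70 - sqrt(5)/7) = -3780 + 54*sqrt(5)/7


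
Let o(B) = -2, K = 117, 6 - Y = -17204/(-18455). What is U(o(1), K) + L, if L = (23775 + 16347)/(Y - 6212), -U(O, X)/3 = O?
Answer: -8859651/19091489 ≈ -0.46406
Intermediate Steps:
Y = 93526/18455 (Y = 6 - (-17204)/(-18455) = 6 - (-17204)*(-1)/18455 = 6 - 1*17204/18455 = 6 - 17204/18455 = 93526/18455 ≈ 5.0678)
U(O, X) = -3*O
L = -123408585/19091489 (L = (23775 + 16347)/(93526/18455 - 6212) = 40122/(-114548934/18455) = 40122*(-18455/114548934) = -123408585/19091489 ≈ -6.4641)
U(o(1), K) + L = -3*(-2) - 123408585/19091489 = 6 - 123408585/19091489 = -8859651/19091489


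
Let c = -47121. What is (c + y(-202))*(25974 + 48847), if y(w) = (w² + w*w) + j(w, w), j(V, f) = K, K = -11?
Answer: 2579528796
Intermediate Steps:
j(V, f) = -11
y(w) = -11 + 2*w² (y(w) = (w² + w*w) - 11 = (w² + w²) - 11 = 2*w² - 11 = -11 + 2*w²)
(c + y(-202))*(25974 + 48847) = (-47121 + (-11 + 2*(-202)²))*(25974 + 48847) = (-47121 + (-11 + 2*40804))*74821 = (-47121 + (-11 + 81608))*74821 = (-47121 + 81597)*74821 = 34476*74821 = 2579528796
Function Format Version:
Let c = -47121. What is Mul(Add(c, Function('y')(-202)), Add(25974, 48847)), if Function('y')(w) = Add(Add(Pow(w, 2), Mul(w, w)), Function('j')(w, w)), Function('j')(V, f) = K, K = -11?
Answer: 2579528796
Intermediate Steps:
Function('j')(V, f) = -11
Function('y')(w) = Add(-11, Mul(2, Pow(w, 2))) (Function('y')(w) = Add(Add(Pow(w, 2), Mul(w, w)), -11) = Add(Add(Pow(w, 2), Pow(w, 2)), -11) = Add(Mul(2, Pow(w, 2)), -11) = Add(-11, Mul(2, Pow(w, 2))))
Mul(Add(c, Function('y')(-202)), Add(25974, 48847)) = Mul(Add(-47121, Add(-11, Mul(2, Pow(-202, 2)))), Add(25974, 48847)) = Mul(Add(-47121, Add(-11, Mul(2, 40804))), 74821) = Mul(Add(-47121, Add(-11, 81608)), 74821) = Mul(Add(-47121, 81597), 74821) = Mul(34476, 74821) = 2579528796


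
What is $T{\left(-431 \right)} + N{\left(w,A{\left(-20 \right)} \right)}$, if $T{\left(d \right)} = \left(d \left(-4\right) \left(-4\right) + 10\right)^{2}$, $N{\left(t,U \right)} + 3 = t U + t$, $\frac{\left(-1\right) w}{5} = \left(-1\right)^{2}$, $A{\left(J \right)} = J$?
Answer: $47417088$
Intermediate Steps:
$w = -5$ ($w = - 5 \left(-1\right)^{2} = \left(-5\right) 1 = -5$)
$N{\left(t,U \right)} = -3 + t + U t$ ($N{\left(t,U \right)} = -3 + \left(t U + t\right) = -3 + \left(U t + t\right) = -3 + \left(t + U t\right) = -3 + t + U t$)
$T{\left(d \right)} = \left(10 + 16 d\right)^{2}$ ($T{\left(d \right)} = \left(- 4 d \left(-4\right) + 10\right)^{2} = \left(16 d + 10\right)^{2} = \left(10 + 16 d\right)^{2}$)
$T{\left(-431 \right)} + N{\left(w,A{\left(-20 \right)} \right)} = 4 \left(5 + 8 \left(-431\right)\right)^{2} - -92 = 4 \left(5 - 3448\right)^{2} - -92 = 4 \left(-3443\right)^{2} + 92 = 4 \cdot 11854249 + 92 = 47416996 + 92 = 47417088$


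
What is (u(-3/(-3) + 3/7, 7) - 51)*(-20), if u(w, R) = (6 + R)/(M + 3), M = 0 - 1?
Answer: 890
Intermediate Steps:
M = -1
u(w, R) = 3 + R/2 (u(w, R) = (6 + R)/(-1 + 3) = (6 + R)/2 = (6 + R)*(½) = 3 + R/2)
(u(-3/(-3) + 3/7, 7) - 51)*(-20) = ((3 + (½)*7) - 51)*(-20) = ((3 + 7/2) - 51)*(-20) = (13/2 - 51)*(-20) = -89/2*(-20) = 890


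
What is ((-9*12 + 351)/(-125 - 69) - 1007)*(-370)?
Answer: 36186185/97 ≈ 3.7305e+5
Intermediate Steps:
((-9*12 + 351)/(-125 - 69) - 1007)*(-370) = ((-108 + 351)/(-194) - 1007)*(-370) = (243*(-1/194) - 1007)*(-370) = (-243/194 - 1007)*(-370) = -195601/194*(-370) = 36186185/97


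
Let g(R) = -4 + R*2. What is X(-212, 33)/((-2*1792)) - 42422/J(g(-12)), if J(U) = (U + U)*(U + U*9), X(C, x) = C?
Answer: -82989/31360 ≈ -2.6463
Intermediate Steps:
g(R) = -4 + 2*R
J(U) = 20*U² (J(U) = (2*U)*(U + 9*U) = (2*U)*(10*U) = 20*U²)
X(-212, 33)/((-2*1792)) - 42422/J(g(-12)) = -212/((-2*1792)) - 42422*1/(20*(-4 + 2*(-12))²) = -212/(-3584) - 42422*1/(20*(-4 - 24)²) = -212*(-1/3584) - 42422/(20*(-28)²) = 53/896 - 42422/(20*784) = 53/896 - 42422/15680 = 53/896 - 42422*1/15680 = 53/896 - 21211/7840 = -82989/31360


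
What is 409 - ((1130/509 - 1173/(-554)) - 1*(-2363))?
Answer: -552223721/281986 ≈ -1958.3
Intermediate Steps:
409 - ((1130/509 - 1173/(-554)) - 1*(-2363)) = 409 - ((1130*(1/509) - 1173*(-1/554)) + 2363) = 409 - ((1130/509 + 1173/554) + 2363) = 409 - (1223077/281986 + 2363) = 409 - 1*667555995/281986 = 409 - 667555995/281986 = -552223721/281986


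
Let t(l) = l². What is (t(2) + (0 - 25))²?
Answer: 441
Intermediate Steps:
(t(2) + (0 - 25))² = (2² + (0 - 25))² = (4 - 25)² = (-21)² = 441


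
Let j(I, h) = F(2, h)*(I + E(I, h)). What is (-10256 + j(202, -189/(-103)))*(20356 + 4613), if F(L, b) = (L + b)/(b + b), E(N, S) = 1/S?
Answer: -853212318673/3402 ≈ -2.5080e+8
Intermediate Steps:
F(L, b) = (L + b)/(2*b) (F(L, b) = (L + b)/((2*b)) = (L + b)*(1/(2*b)) = (L + b)/(2*b))
j(I, h) = (2 + h)*(I + 1/h)/(2*h) (j(I, h) = ((2 + h)/(2*h))*(I + 1/h) = (2 + h)*(I + 1/h)/(2*h))
(-10256 + j(202, -189/(-103)))*(20356 + 4613) = (-10256 + (1 + 202*(-189/(-103)))*(2 - 189/(-103))/(2*(-189/(-103))**2))*(20356 + 4613) = (-10256 + (1 + 202*(-189*(-1/103)))*(2 - 189*(-1/103))/(2*(-189*(-1/103))**2))*24969 = (-10256 + (1 + 202*(189/103))*(2 + 189/103)/(2*(189/103)**2))*24969 = (-10256 + (1/2)*(10609/35721)*(1 + 38178/103)*(395/103))*24969 = (-10256 + (1/2)*(10609/35721)*(38281/103)*(395/103))*24969 = (-10256 + 15120995/71442)*24969 = -717588157/71442*24969 = -853212318673/3402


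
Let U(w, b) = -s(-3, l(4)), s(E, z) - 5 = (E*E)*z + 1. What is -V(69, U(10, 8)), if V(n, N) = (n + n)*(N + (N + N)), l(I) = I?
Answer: 17388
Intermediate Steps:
s(E, z) = 6 + z*E² (s(E, z) = 5 + ((E*E)*z + 1) = 5 + (E²*z + 1) = 5 + (z*E² + 1) = 5 + (1 + z*E²) = 6 + z*E²)
U(w, b) = -42 (U(w, b) = -(6 + 4*(-3)²) = -(6 + 4*9) = -(6 + 36) = -1*42 = -42)
V(n, N) = 6*N*n (V(n, N) = (2*n)*(N + 2*N) = (2*n)*(3*N) = 6*N*n)
-V(69, U(10, 8)) = -6*(-42)*69 = -1*(-17388) = 17388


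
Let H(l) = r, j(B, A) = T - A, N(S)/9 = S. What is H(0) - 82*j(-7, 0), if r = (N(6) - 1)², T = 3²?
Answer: 2071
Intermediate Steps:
T = 9
N(S) = 9*S
j(B, A) = 9 - A
r = 2809 (r = (9*6 - 1)² = (54 - 1)² = 53² = 2809)
H(l) = 2809
H(0) - 82*j(-7, 0) = 2809 - 82*(9 - 1*0) = 2809 - 82*(9 + 0) = 2809 - 82*9 = 2809 - 738 = 2071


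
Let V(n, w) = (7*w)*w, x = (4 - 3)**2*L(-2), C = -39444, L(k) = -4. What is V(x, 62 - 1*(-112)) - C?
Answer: 251376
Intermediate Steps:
x = -4 (x = (4 - 3)**2*(-4) = 1**2*(-4) = 1*(-4) = -4)
V(n, w) = 7*w**2
V(x, 62 - 1*(-112)) - C = 7*(62 - 1*(-112))**2 - 1*(-39444) = 7*(62 + 112)**2 + 39444 = 7*174**2 + 39444 = 7*30276 + 39444 = 211932 + 39444 = 251376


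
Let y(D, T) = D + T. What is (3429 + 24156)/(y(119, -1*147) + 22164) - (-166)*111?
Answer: 407905521/22136 ≈ 18427.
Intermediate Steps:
(3429 + 24156)/(y(119, -1*147) + 22164) - (-166)*111 = (3429 + 24156)/((119 - 1*147) + 22164) - (-166)*111 = 27585/((119 - 147) + 22164) - 1*(-18426) = 27585/(-28 + 22164) + 18426 = 27585/22136 + 18426 = 407905521/22136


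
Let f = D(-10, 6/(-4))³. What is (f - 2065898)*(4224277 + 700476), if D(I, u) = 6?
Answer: -10172973626546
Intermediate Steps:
f = 216 (f = 6³ = 216)
(f - 2065898)*(4224277 + 700476) = (216 - 2065898)*(4224277 + 700476) = -2065682*4924753 = -10172973626546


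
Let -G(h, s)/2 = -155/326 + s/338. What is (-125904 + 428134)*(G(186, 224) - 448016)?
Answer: -3729973681463870/27547 ≈ -1.3540e+11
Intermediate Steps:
G(h, s) = 155/163 - s/169 (G(h, s) = -2*(-155/326 + s/338) = 155/163 - s/169)
(-125904 + 428134)*(G(186, 224) - 448016) = (-125904 + 428134)*((155/163 - 1/169*224) - 448016) = 302230*((155/163 - 224/169) - 448016) = 302230*(-10317/27547 - 448016) = 302230*(-12341507069/27547) = -3729973681463870/27547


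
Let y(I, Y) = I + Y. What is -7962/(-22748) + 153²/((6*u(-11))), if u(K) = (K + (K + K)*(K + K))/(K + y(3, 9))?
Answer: 2102667/244541 ≈ 8.5984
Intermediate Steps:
u(K) = (K + 4*K²)/(12 + K) (u(K) = (K + (K + K)*(K + K))/(K + (3 + 9)) = (K + (2*K)*(2*K))/(K + 12) = (K + 4*K²)/(12 + K))
-7962/(-22748) + 153²/((6*u(-11))) = -7962/(-22748) + 153²/((6*(-11*(1 + 4*(-11))/(12 - 11)))) = -7962*(-1/22748) + 23409/((6*(-11*(1 - 44)/1))) = 3981/11374 + 23409/((6*(-11*1*(-43)))) = 3981/11374 + 23409/((6*473)) = 3981/11374 + 23409/2838 = 3981/11374 + 23409*(1/2838) = 3981/11374 + 7803/946 = 2102667/244541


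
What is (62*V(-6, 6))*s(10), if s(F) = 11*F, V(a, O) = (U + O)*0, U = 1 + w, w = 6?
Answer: 0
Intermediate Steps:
U = 7 (U = 1 + 6 = 7)
V(a, O) = 0 (V(a, O) = (7 + O)*0 = 0)
(62*V(-6, 6))*s(10) = (62*0)*(11*10) = 0*110 = 0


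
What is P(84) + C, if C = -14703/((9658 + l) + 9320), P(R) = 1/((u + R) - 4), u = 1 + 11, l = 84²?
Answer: -221107/399188 ≈ -0.55389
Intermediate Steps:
l = 7056
u = 12
P(R) = 1/(8 + R) (P(R) = 1/((12 + R) - 4) = 1/(8 + R))
C = -4901/8678 (C = -14703/((9658 + 7056) + 9320) = -14703/(16714 + 9320) = -14703/26034 = -14703*1/26034 = -4901/8678 ≈ -0.56476)
P(84) + C = 1/(8 + 84) - 4901/8678 = 1/92 - 4901/8678 = -221107/399188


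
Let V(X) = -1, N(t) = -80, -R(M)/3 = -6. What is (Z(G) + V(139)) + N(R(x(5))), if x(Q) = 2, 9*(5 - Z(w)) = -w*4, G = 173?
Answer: 8/9 ≈ 0.88889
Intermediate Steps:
Z(w) = 5 + 4*w/9 (Z(w) = 5 - (-w)*4/9 = 5 - (-4)*w/9 = 5 + 4*w/9)
R(M) = 18 (R(M) = -3*(-6) = 18)
(Z(G) + V(139)) + N(R(x(5))) = ((5 + (4/9)*173) - 1) - 80 = ((5 + 692/9) - 1) - 80 = (737/9 - 1) - 80 = 728/9 - 80 = 8/9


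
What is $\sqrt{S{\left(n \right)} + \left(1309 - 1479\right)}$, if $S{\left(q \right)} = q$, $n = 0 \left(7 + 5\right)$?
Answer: $i \sqrt{170} \approx 13.038 i$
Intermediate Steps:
$n = 0$ ($n = 0 \cdot 12 = 0$)
$\sqrt{S{\left(n \right)} + \left(1309 - 1479\right)} = \sqrt{0 + \left(1309 - 1479\right)} = \sqrt{0 - 170} = \sqrt{-170} = i \sqrt{170}$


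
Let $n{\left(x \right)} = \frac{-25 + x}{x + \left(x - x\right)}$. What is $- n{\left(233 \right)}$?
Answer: $- \frac{208}{233} \approx -0.8927$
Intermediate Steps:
$n{\left(x \right)} = \frac{-25 + x}{x}$ ($n{\left(x \right)} = \frac{-25 + x}{x + 0} = \frac{-25 + x}{x}$)
$- n{\left(233 \right)} = - \frac{-25 + 233}{233} = - \frac{208}{233}$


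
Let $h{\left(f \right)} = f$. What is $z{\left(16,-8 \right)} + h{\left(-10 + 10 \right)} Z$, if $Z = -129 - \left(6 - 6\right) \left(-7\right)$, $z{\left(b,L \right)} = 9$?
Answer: $9$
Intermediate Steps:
$Z = -129$ ($Z = -129 - 0 \left(-7\right) = -129 - 0 = -129 + 0 = -129$)
$z{\left(16,-8 \right)} + h{\left(-10 + 10 \right)} Z = 9 + \left(-10 + 10\right) \left(-129\right) = 9 + 0 \left(-129\right) = 9 + 0 = 9$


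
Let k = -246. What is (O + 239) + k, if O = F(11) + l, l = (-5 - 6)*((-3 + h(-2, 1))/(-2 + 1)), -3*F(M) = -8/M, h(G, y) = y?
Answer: -949/33 ≈ -28.758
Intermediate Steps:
F(M) = 8/(3*M) (F(M) = -(-8)/(3*M) = 8/(3*M))
l = -22 (l = (-5 - 6)*((-3 + 1)/(-2 + 1)) = -(-22)/(-1) = -(-22)*(-1) = -11*2 = -22)
O = -718/33 (O = (8/3)/11 - 22 = (8/3)*(1/11) - 22 = 8/33 - 22 = -718/33 ≈ -21.758)
(O + 239) + k = (-718/33 + 239) - 246 = 7169/33 - 246 = -949/33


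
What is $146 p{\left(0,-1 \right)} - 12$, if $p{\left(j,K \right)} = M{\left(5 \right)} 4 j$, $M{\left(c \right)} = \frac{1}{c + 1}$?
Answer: $-12$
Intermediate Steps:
$M{\left(c \right)} = \frac{1}{1 + c}$
$p{\left(j,K \right)} = \frac{2 j}{3}$ ($p{\left(j,K \right)} = \frac{1}{1 + 5} \cdot 4 j = \frac{1}{6} \cdot 4 j = \frac{2 j}{3}$)
$146 p{\left(0,-1 \right)} - 12 = 146 \cdot \frac{2}{3} \cdot 0 - 12 = 146 \cdot 0 - 12 = 0 - 12 = -12$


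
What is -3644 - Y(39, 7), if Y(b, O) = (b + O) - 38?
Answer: -3652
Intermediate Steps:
Y(b, O) = -38 + O + b (Y(b, O) = (O + b) - 38 = -38 + O + b)
-3644 - Y(39, 7) = -3644 - (-38 + 7 + 39) = -3644 - 1*8 = -3644 - 8 = -3652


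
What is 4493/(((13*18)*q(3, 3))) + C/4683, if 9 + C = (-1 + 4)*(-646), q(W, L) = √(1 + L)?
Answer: 6709841/730548 ≈ 9.1847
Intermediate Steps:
C = -1947 (C = -9 + (-1 + 4)*(-646) = -9 + 3*(-646) = -9 - 1938 = -1947)
4493/(((13*18)*q(3, 3))) + C/4683 = 4493/(((13*18)*√(1 + 3))) - 1947/4683 = 4493/((234*√4)) - 1947*1/4683 = 4493/((234*2)) - 649/1561 = 4493/468 - 649/1561 = 6709841/730548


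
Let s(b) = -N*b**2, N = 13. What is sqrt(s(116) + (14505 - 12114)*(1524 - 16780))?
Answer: 2*I*sqrt(9163006) ≈ 6054.1*I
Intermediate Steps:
s(b) = -13*b**2
sqrt(s(116) + (14505 - 12114)*(1524 - 16780)) = sqrt(-13*116**2 + (14505 - 12114)*(1524 - 16780)) = sqrt(-13*13456 + 2391*(-15256)) = sqrt(-174928 - 36477096) = sqrt(-36652024) = 2*I*sqrt(9163006)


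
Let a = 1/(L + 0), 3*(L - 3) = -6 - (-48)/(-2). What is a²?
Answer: 1/49 ≈ 0.020408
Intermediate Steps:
L = -7 (L = 3 + (-6 - (-48)/(-2))/3 = 3 + (-6 - (-48)*(-1)/2)/3 = 3 + (-6 - 8*3)/3 = 3 + (-6 - 24)/3 = 3 + (⅓)*(-30) = 3 - 10 = -7)
a = -⅐ (a = 1/(-7 + 0) = 1/(-7) = -⅐ ≈ -0.14286)
a² = (-⅐)² = 1/49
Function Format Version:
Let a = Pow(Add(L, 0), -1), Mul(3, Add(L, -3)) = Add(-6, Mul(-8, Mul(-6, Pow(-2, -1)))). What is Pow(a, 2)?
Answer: Rational(1, 49) ≈ 0.020408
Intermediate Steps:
L = -7 (L = Add(3, Mul(Rational(1, 3), Add(-6, Mul(-8, Mul(-6, Pow(-2, -1)))))) = Add(3, Mul(Rational(1, 3), Add(-6, Mul(-8, Mul(-6, Rational(-1, 2)))))) = Add(3, Mul(Rational(1, 3), Add(-6, Mul(-8, 3)))) = Add(3, Mul(Rational(1, 3), Add(-6, -24))) = Add(3, Mul(Rational(1, 3), -30)) = Add(3, -10) = -7)
a = Rational(-1, 7) (a = Pow(Add(-7, 0), -1) = Pow(-7, -1) = Rational(-1, 7) ≈ -0.14286)
Pow(a, 2) = Pow(Rational(-1, 7), 2) = Rational(1, 49)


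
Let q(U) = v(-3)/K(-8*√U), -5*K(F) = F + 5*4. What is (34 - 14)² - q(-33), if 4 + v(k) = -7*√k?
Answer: 5*(7*√3 + 640*√33 + 1596*I)/(4*(2*√33 + 5*I)) ≈ 400.95 - 0.84855*I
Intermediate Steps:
v(k) = -4 - 7*√k
K(F) = -4 - F/5 (K(F) = -(F + 5*4)/5 = -(F + 20)/5 = -(20 + F)/5 = -4 - F/5)
q(U) = (-4 - 7*I*√3)/(-4 + 8*√U/5) (q(U) = (-4 - 7*I*√3)/(-4 - (-8)*√U/5) = (-4 - 7*I*√3)/(-4 + 8*√U/5))
(34 - 14)² - q(-33) = (34 - 14)² - 5*(4 + 7*I*√3)/(4*(5 - 2*I*√33)) = 20² - 5*(4 + 7*I*√3)/(4*(5 - 2*I*√33)) = 400 - 5*(4 + 7*I*√3)/(4*(5 - 2*I*√33))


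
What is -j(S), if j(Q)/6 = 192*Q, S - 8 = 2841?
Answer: -3282048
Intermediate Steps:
S = 2849 (S = 8 + 2841 = 2849)
j(Q) = 1152*Q (j(Q) = 6*(192*Q) = 1152*Q)
-j(S) = -1152*2849 = -1*3282048 = -3282048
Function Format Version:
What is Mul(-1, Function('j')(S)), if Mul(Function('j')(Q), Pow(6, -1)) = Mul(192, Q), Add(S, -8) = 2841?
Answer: -3282048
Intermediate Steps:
S = 2849 (S = Add(8, 2841) = 2849)
Function('j')(Q) = Mul(1152, Q) (Function('j')(Q) = Mul(6, Mul(192, Q)) = Mul(1152, Q))
Mul(-1, Function('j')(S)) = Mul(-1, Mul(1152, 2849)) = Mul(-1, 3282048) = -3282048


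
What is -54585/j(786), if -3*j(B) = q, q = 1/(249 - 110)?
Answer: 22761945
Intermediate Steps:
q = 1/139 ≈ 0.0071942
j(B) = -1/417 (j(B) = -1/3*1/139 = -1/417)
-54585/j(786) = -54585/(-1/417) = -54585*(-417) = 22761945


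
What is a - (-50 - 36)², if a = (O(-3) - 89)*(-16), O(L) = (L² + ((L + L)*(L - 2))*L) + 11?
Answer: -4852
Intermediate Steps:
O(L) = 11 + L² + 2*L²*(-2 + L) (O(L) = (L² + ((2*L)*(-2 + L))*L) + 11 = (L² + (2*L*(-2 + L))*L) + 11 = (L² + 2*L²*(-2 + L)) + 11 = 11 + L² + 2*L²*(-2 + L))
a = 2544 (a = ((11 - 3*(-3)² + 2*(-3)³) - 89)*(-16) = ((11 - 3*9 + 2*(-27)) - 89)*(-16) = ((11 - 27 - 54) - 89)*(-16) = (-70 - 89)*(-16) = -159*(-16) = 2544)
a - (-50 - 36)² = 2544 - (-50 - 36)² = 2544 - 1*(-86)² = 2544 - 1*7396 = 2544 - 7396 = -4852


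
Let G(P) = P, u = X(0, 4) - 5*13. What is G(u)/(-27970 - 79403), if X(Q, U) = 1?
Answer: 64/107373 ≈ 0.00059605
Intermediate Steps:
u = -64 (u = 1 - 5*13 = 1 - 65 = -64)
G(u)/(-27970 - 79403) = -64/(-27970 - 79403) = -64/(-107373) = -64*(-1/107373) = 64/107373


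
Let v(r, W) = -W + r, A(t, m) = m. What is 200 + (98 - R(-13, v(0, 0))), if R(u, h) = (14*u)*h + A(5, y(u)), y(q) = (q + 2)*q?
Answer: 155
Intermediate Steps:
y(q) = q*(2 + q) (y(q) = (2 + q)*q = q*(2 + q))
v(r, W) = r - W
R(u, h) = u*(2 + u) + 14*h*u (R(u, h) = (14*u)*h + u*(2 + u) = 14*h*u + u*(2 + u) = u*(2 + u) + 14*h*u)
200 + (98 - R(-13, v(0, 0))) = 200 + (98 - (-13)*(2 - 13 + 14*(0 - 1*0))) = 200 + (98 - (-13)*(2 - 13 + 14*(0 + 0))) = 200 + (98 - (-13)*(2 - 13 + 14*0)) = 200 + (98 - (-13)*(2 - 13 + 0)) = 200 + (98 - (-13)*(-11)) = 200 + (98 - 1*143) = 200 + (98 - 143) = 200 - 45 = 155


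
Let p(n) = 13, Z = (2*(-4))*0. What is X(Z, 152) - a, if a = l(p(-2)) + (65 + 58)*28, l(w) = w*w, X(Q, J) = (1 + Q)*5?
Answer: -3608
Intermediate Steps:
Z = 0 (Z = -8*0 = 0)
X(Q, J) = 5 + 5*Q
l(w) = w**2
a = 3613 (a = 13**2 + (65 + 58)*28 = 169 + 123*28 = 169 + 3444 = 3613)
X(Z, 152) - a = (5 + 5*0) - 1*3613 = (5 + 0) - 3613 = 5 - 3613 = -3608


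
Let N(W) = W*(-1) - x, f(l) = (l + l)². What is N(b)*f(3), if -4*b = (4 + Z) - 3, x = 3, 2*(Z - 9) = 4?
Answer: 0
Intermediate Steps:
Z = 11 (Z = 9 + (½)*4 = 9 + 2 = 11)
f(l) = 4*l² (f(l) = (2*l)² = 4*l²)
b = -3 (b = -((4 + 11) - 3)/4 = -(15 - 3)/4 = -¼*12 = -3)
N(W) = -3 - W (N(W) = W*(-1) - 1*3 = -W - 3 = -3 - W)
N(b)*f(3) = (-3 - 1*(-3))*(4*3²) = (-3 + 3)*(4*9) = 0*36 = 0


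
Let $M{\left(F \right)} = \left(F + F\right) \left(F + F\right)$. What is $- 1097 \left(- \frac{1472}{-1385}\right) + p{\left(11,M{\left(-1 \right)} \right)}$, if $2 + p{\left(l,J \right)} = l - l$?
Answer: $- \frac{1617554}{1385} \approx -1167.9$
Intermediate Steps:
$M{\left(F \right)} = 4 F^{2}$ ($M{\left(F \right)} = 2 F 2 F = 4 F^{2}$)
$p{\left(l,J \right)} = -2$ ($p{\left(l,J \right)} = -2 + \left(l - l\right) = -2 + 0 = -2$)
$- 1097 \left(- \frac{1472}{-1385}\right) + p{\left(11,M{\left(-1 \right)} \right)} = - 1097 \left(- \frac{1472}{-1385}\right) - 2 = - 1097 \left(\left(-1472\right) \left(- \frac{1}{1385}\right)\right) - 2 = \left(-1097\right) \frac{1472}{1385} - 2 = - \frac{1614784}{1385} - 2 = - \frac{1617554}{1385}$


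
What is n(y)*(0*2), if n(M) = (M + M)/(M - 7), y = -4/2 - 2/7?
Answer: 0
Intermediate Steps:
y = -16/7 (y = -4*1/2 - 2*1/7 = -2 - 2/7 = -16/7 ≈ -2.2857)
n(M) = 2*M/(-7 + M) (n(M) = (2*M)/(-7 + M) = 2*M/(-7 + M))
n(y)*(0*2) = (2*(-16/7)/(-7 - 16/7))*(0*2) = (2*(-16/7)/(-65/7))*0 = (2*(-16/7)*(-7/65))*0 = (32/65)*0 = 0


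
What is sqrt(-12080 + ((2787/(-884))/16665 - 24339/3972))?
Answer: I*sqrt(7982810799605998983770)/812707610 ≈ 109.94*I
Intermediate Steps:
sqrt(-12080 + ((2787/(-884))/16665 - 24339/3972)) = sqrt(-12080 + ((2787*(-1/884))*(1/16665) - 24339*1/3972)) = sqrt(-12080 + (-2787/884*1/16665 - 8113/1324)) = sqrt(-12080 + (-929/4910620 - 8113/1324)) = sqrt(-12080 - 4980136257/812707610) = sqrt(-9822488065057/812707610) = I*sqrt(7982810799605998983770)/812707610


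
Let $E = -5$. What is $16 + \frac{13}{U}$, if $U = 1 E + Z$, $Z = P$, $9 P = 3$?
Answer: $\frac{185}{14} \approx 13.214$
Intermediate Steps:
$P = \frac{1}{3}$ ($P = \frac{1}{9} \cdot 3 = \frac{1}{3} \approx 0.33333$)
$Z = \frac{1}{3} \approx 0.33333$
$U = - \frac{14}{3}$ ($U = 1 \left(-5\right) + \frac{1}{3} = -5 + \frac{1}{3} = - \frac{14}{3} \approx -4.6667$)
$16 + \frac{13}{U} = 16 + \frac{13}{- \frac{14}{3}} = 16 + 13 \left(- \frac{3}{14}\right) = 16 - \frac{39}{14} = \frac{185}{14}$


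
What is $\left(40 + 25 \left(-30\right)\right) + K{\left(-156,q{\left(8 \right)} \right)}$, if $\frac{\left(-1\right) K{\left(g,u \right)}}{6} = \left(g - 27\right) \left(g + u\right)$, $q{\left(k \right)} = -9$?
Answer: $-181880$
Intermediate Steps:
$K{\left(g,u \right)} = - 6 \left(-27 + g\right) \left(g + u\right)$ ($K{\left(g,u \right)} = - 6 \left(g - 27\right) \left(g + u\right) = - 6 \left(-27 + g\right) \left(g + u\right)$)
$\left(40 + 25 \left(-30\right)\right) + K{\left(-156,q{\left(8 \right)} \right)} = \left(40 + 25 \left(-30\right)\right) + \left(- 6 \left(-156\right)^{2} + 162 \left(-156\right) + 162 \left(-9\right) - \left(-936\right) \left(-9\right)\right) = \left(40 - 750\right) - 181170 = -710 - 181170 = -181880$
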